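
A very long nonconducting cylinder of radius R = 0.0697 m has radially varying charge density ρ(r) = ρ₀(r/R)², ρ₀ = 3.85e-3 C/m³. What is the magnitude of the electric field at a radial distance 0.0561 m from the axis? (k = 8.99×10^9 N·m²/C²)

Choose a coaxial cylinder of radius r = 0.0561 m (arbitrary length L) as the Gaussian surface (r < R).
λ_enc = ∫₀^r ρ(r')·2πr' dr' = (2πρ₀/R²)·r^4/4 = 1.233e-5 C/m.
Applying ∮E·dA = Q_enc/ε₀ with the end caps contributing no flux:
E = 2k|λ_enc|/r = 2(8.99×10^9)(1.233e-5)/(0.0561) = 3.95×10^6 N/C.

|E| ≈ 3.95e6 N/C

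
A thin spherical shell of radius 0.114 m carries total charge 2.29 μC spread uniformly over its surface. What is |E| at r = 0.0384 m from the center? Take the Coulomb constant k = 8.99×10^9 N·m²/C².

By spherical symmetry E is radial; choose a Gaussian sphere of radius r = 0.0384 m (inside the shell, r < 0.114 m).
No charge lies within this surface, so Q_enc = 0 and Gauss's law gives E·4πr² = 0 ⇒ E = 0.

|E| = 0 V/m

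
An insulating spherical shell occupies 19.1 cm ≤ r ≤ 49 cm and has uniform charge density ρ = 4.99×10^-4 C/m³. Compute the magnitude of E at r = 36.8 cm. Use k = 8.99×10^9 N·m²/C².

|E| ≈ 5.95e6 V/m

Use a concentric Gaussian sphere at r = 36.8 cm (within the shell material, 19.1 cm < r < 49 cm).
Enclosed charge is the volume from a to r: Q_enc = (4π/3)ρ(r³ − a³) = 8.96×10^-5 C.
By Gauss's law, ∮E·dA = E·4πr² = Q_enc/ε₀.
E = k|Q_enc|/r² = (8.99×10^9)(8.96e-5)/(0.368)² = 5.95×10^6 N/C.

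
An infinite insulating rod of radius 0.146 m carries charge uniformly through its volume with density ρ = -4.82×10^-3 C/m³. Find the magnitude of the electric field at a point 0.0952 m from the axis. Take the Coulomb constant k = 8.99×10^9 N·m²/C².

E = 2.59×10^7 N/C

Choose a coaxial cylinder of radius r = 0.0952 m (arbitrary length L) as the Gaussian surface (r < R).
Enclosed charge per unit length: λ_enc = ρ·πr² = (-4.82e-3)π(0.0952)² = -1.372×10^-4 C/m.
By Gauss's law (flux through the curved wall only), E·2πrL = λ_enc L/ε₀.
E = 2k|λ_enc|/r = 2(8.99×10^9)(1.372×10^-4)/(0.0952) = 2.59×10^7 N/C.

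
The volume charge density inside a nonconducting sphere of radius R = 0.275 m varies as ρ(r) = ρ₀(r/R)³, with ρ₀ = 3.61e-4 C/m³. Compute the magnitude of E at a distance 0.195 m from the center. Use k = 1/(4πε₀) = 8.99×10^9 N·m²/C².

E ≈ 4.73×10^5 N/C

Take a concentric spherical Gaussian surface of radius r = 0.195 m (r < R).
Integrate the density: Q_enc = 4π ∫₀^r ρ₀(r'/R)^3 r'² dr' = 4πρ₀ r^6/(6·R³) = 1.999e-6 C.
Applying ∮E·dA = Q_enc/ε₀ with Φ = E(4πr²):
E = k|Q_enc|/r² = (8.99×10^9)(1.999×10^-6)/(0.195)² = 4.73×10^5 N/C.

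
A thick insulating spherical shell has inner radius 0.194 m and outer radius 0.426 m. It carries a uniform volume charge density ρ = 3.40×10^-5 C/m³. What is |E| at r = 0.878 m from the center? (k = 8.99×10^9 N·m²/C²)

Use a concentric Gaussian sphere at r = 0.878 m (r > 0.426 m, enclosing the whole shell).
Q_enc = ρ·(4π/3)(b³ − a³) = (3.40×10^-5)·(4π/3)·((0.426)³ − (0.194)³) = 9.97×10^-6 C.
By Gauss's law, ∮E·dA = E·4πr² = Q_enc/ε₀.
E = k|Q_enc|/r² = (8.99×10^9)(9.97×10^-6)/(0.878)² = 1.16×10^5 N/C.

|E| ≈ 1.16×10^5 N/C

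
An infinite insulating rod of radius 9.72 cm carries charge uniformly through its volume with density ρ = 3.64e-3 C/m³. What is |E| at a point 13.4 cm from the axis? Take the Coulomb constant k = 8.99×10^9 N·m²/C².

E ≈ 1.45e7 N/C

Coaxial Gaussian cylinder, radius r = 13.4 cm, length L (r > 9.72 cm, full cross-section enclosed).
λ_enc = ρ·πR² = (3.64e-3)π(0.0972)² = 1.08×10^-4 C/m.
Since E is radial and uniform over the curved surface, Φ = E·2πrL = Q_enc/ε₀ = λ_enc L/ε₀.
E = 2k|λ_enc|/r = 2(8.99×10^9)(1.08×10^-4)/(0.134) = 1.45×10^7 N/C.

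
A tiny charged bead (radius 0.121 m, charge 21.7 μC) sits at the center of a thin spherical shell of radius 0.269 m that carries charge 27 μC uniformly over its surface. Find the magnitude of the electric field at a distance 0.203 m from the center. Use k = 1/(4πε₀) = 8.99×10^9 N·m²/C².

4.73×10^6 N/C

Take a concentric spherical Gaussian surface of radius r = 0.203 m (between the bodies, 0.121 m < r < 0.269 m).
The shell at 0.269 m lies outside the Gaussian surface, so Q_enc = 21.7 μC = 2.17×10^-5 C.
Gauss's law: E·4πr² = Q_enc/ε₀.
E = k|Q_enc|/r² = (8.99×10^9)(2.17×10^-5)/(0.203)² = 4.73×10^6 N/C.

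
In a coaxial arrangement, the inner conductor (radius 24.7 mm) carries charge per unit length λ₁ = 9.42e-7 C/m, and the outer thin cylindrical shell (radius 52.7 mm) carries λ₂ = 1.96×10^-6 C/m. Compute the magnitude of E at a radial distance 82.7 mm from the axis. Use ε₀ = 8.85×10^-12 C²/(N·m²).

6.31×10^5 V/m

Choose a coaxial cylinder of radius r = 82.7 mm (arbitrary length L) as the Gaussian surface (r > 52.7 mm, enclosing both).
λ_enc = λ₁ + λ₂ = (9.42e-7) + (1.96×10^-6) = 2.902×10^-6 C/m.
By Gauss's law (flux through the curved wall only), E·2πrL = λ_enc L/ε₀.
E = |λ_enc|/(2πε₀r) = (2.902×10^-6)/(2π·8.85×10^-12·0.0827) = 6.31×10^5 N/C.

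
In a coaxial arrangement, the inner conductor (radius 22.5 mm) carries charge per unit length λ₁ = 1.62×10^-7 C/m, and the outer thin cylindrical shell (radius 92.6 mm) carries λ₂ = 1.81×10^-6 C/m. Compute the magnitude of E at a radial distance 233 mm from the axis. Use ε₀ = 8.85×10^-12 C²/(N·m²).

E = 1.52e5 V/m

Coaxial Gaussian cylinder, radius r = 233 mm, length L (r > 92.6 mm, enclosing both).
λ_enc = λ₁ + λ₂ = (1.62e-7) + (1.81×10^-6) = 1.972×10^-6 C/m.
Gauss's law: E·2πrL = λ_enc L/ε₀.
E = |λ_enc|/(2πε₀r) = (1.972×10^-6)/(2π·8.85×10^-12·0.233) = 1.52×10^5 N/C.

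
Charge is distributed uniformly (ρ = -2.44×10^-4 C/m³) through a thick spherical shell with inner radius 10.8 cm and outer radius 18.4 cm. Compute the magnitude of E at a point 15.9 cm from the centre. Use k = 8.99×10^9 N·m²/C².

|E| = 1.00×10^6 V/m

By spherical symmetry E is radial; choose a Gaussian sphere of radius r = 15.9 cm (within the shell material, 10.8 cm < r < 18.4 cm).
Enclosed charge is the volume from a to r: Q_enc = (4π/3)ρ(r³ − a³) = -2.821×10^-6 C.
Since E is radial and uniform over the Gaussian sphere, Φ = E·4πr² = Q_enc/ε₀.
E = k|Q_enc|/r² = (8.99×10^9)(2.821×10^-6)/(0.159)² = 1.00e6 N/C.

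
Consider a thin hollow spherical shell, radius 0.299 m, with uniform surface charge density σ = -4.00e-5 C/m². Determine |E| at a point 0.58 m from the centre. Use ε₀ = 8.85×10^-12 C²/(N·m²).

|E| = 1.20e6 V/m

Take a concentric spherical Gaussian surface of radius r = 0.58 m (r > 0.299 m).
The entire shell is enclosed: Q_enc = σ·4πR² = (-4.00e-5)·4π·(0.299)² = -4.494e-5 C.
By Gauss's law, ∮E·dA = E·4πr² = Q_enc/ε₀.
E = |Q_enc|/(4πε₀r²) = (4.494×10^-5)/(4π·8.85×10^-12·(0.58)²) = 1.20e6 N/C.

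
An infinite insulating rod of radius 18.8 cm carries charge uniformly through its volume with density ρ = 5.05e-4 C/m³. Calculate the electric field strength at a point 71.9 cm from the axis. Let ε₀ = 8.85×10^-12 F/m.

|E| ≈ 1.40×10^6 N/C

By cylindrical symmetry E is radial; use a coaxial Gaussian cylinder of radius 71.9 cm and length L (r > 18.8 cm, full cross-section enclosed).
λ_enc = ρ·πR² = (5.05e-4)π(0.188)² = 5.607e-5 C/m.
Applying ∮E·dA = Q_enc/ε₀ with the end caps contributing no flux:
E = |λ_enc|/(2πε₀r) = (5.607×10^-5)/(2π·8.85×10^-12·0.719) = 1.40×10^6 N/C.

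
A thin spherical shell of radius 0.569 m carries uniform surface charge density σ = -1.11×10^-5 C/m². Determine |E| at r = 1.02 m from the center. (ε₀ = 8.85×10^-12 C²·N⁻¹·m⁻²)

Take a concentric spherical Gaussian surface of radius r = 1.02 m (r > 0.569 m).
The entire shell is enclosed: Q_enc = σ·4πR² = (-1.11×10^-5)·4π·(0.569)² = -4.516×10^-5 C.
Since E is radial and uniform over the Gaussian sphere, Φ = E·4πr² = Q_enc/ε₀.
E = |Q_enc|/(4πε₀r²) = (4.516e-5)/(4π·8.85×10^-12·(1.02)²) = 3.90e5 N/C.

|E| ≈ 3.90e5 N/C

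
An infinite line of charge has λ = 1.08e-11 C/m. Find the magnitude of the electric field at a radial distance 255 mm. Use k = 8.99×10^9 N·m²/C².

Take a coaxial cylindrical Gaussian surface of radius r = 255 mm and length L.
Q_enc = λL, so λ_enc = 1.08e-11 C/m.
Gauss's law: E·2πrL = λ_enc L/ε₀.
E = 2k|λ_enc|/r = 2(8.99×10^9)(1.08e-11)/(0.255) = 0.762 N/C.

|E| ≈ 0.762 N/C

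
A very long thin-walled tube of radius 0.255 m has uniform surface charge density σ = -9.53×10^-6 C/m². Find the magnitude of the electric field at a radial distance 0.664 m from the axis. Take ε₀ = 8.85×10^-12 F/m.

E = 4.14e5 V/m

By cylindrical symmetry E is radial; use a coaxial Gaussian cylinder of radius 0.664 m and length L (r > 0.255 m).
The whole shell is enclosed: λ_enc = σ·2πR = (-9.53×10^-6)·2π·(0.255) = -1.527×10^-5 C/m.
Applying ∮E·dA = Q_enc/ε₀ with the end caps contributing no flux:
E = |λ_enc|/(2πε₀r) = (1.527×10^-5)/(2π·8.85×10^-12·0.664) = 4.14×10^5 N/C.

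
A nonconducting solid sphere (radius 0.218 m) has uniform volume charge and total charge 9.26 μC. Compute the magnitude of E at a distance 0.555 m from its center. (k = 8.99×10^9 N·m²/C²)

Symmetry ⇒ E = E(r) r̂. Gaussian sphere of radius r = 0.555 m (r > R, so the entire charge is enclosed).
Q_enc = 9.26 μC = 9.26×10^-6 C.
By Gauss's law, ∮E·dA = E·4πr² = Q_enc/ε₀.
E = k|Q_enc|/r² = (8.99×10^9)(9.26e-6)/(0.555)² = 2.70e5 N/C.

|E| ≈ 2.70e5 V/m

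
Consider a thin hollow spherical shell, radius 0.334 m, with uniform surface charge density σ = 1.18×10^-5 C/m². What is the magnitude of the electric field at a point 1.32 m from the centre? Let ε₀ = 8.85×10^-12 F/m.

8.54×10^4 N/C

Symmetry ⇒ E = E(r) r̂. Gaussian sphere of radius r = 1.32 m (r > 0.334 m).
The entire shell is enclosed: Q_enc = σ·4πR² = (1.18×10^-5)·4π·(0.334)² = 1.654×10^-5 C.
Applying ∮E·dA = Q_enc/ε₀ with Φ = E(4πr²):
E = |Q_enc|/(4πε₀r²) = (1.654e-5)/(4π·8.85×10^-12·(1.32)²) = 8.54×10^4 N/C.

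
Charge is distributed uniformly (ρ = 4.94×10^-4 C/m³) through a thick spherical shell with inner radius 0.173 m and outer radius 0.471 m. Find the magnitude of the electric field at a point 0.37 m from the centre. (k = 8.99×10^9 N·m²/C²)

6.18×10^6 N/C

Use a concentric Gaussian sphere at r = 0.37 m (within the shell material, 0.173 m < r < 0.471 m).
Enclosed charge is the volume from a to r: Q_enc = (4π/3)ρ(r³ − a³) = 9.41×10^-5 C.
Since E is radial and uniform over the Gaussian sphere, Φ = E·4πr² = Q_enc/ε₀.
E = k|Q_enc|/r² = (8.99×10^9)(9.41×10^-5)/(0.37)² = 6.18×10^6 N/C.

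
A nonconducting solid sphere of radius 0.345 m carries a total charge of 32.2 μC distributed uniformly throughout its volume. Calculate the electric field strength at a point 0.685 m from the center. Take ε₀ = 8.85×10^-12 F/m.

Take a concentric spherical Gaussian surface of radius r = 0.685 m (r > R, so the entire charge is enclosed).
Q_enc = 32.2 μC = 3.22×10^-5 C.
Applying ∮E·dA = Q_enc/ε₀ with Φ = E(4πr²):
E = |Q_enc|/(4πε₀r²) = (3.22×10^-5)/(4π·8.85×10^-12·(0.685)²) = 6.17×10^5 N/C.

|E| = 6.17×10^5 V/m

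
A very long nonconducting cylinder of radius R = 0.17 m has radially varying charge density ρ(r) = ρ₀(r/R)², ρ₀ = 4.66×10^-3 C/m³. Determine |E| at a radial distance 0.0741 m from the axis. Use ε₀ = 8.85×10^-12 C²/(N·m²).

1.85×10^6 V/m

Coaxial Gaussian cylinder, radius r = 0.0741 m, length L (r < R).
Integrating ρ over the cross-section to radius r: λ_enc = (2πρ₀/R²) ∫₀^r r'^3 dr' = 2πρ₀ r^4/(4·R²) = 7.636e-6 C/m.
Applying ∮E·dA = Q_enc/ε₀ with the end caps contributing no flux:
E = |λ_enc|/(2πε₀r) = (7.636e-6)/(2π·8.85×10^-12·0.0741) = 1.85e6 N/C.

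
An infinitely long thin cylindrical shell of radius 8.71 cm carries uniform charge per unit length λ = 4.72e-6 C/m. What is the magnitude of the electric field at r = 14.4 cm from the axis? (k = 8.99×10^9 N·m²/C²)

Choose a coaxial cylinder of radius r = 14.4 cm (arbitrary length L) as the Gaussian surface (r > 8.71 cm).
The full line charge is enclosed: λ_enc = 4.72×10^-6 C/m.
Since E is radial and uniform over the curved surface, Φ = E·2πrL = Q_enc/ε₀ = λ_enc L/ε₀.
E = 2k|λ_enc|/r = 2(8.99×10^9)(4.72×10^-6)/(0.144) = 5.89×10^5 N/C.

5.89×10^5 V/m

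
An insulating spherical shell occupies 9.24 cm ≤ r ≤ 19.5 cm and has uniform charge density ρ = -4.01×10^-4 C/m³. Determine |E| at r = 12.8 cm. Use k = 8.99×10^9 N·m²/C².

|E| = 1.21×10^6 N/C

Use a concentric Gaussian sphere at r = 12.8 cm (within the shell material, 9.24 cm < r < 19.5 cm).
Only the shell between 9.24 cm and r is enclosed: Q_enc = ρ·(4π/3)(r³ − a³) = (-4.01e-4)·(4π/3)·((0.128)³ − (0.0924)³) = -2.197×10^-6 C.
Applying ∮E·dA = Q_enc/ε₀ with Φ = E(4πr²):
E = k|Q_enc|/r² = (8.99×10^9)(2.197×10^-6)/(0.128)² = 1.21×10^6 N/C.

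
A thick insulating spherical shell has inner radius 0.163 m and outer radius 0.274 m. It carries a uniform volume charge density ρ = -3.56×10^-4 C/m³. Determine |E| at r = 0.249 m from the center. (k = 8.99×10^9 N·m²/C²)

Take a concentric spherical Gaussian surface of radius r = 0.249 m (within the shell material, 0.163 m < r < 0.274 m).
Only the shell between 0.163 m and r is enclosed: Q_enc = ρ·(4π/3)(r³ − a³) = (-3.56×10^-4)·(4π/3)·((0.249)³ − (0.163)³) = -1.656×10^-5 C.
Gauss's law: E·4πr² = Q_enc/ε₀.
E = k|Q_enc|/r² = (8.99×10^9)(1.656×10^-5)/(0.249)² = 2.40e6 N/C.

E = 2.40×10^6 N/C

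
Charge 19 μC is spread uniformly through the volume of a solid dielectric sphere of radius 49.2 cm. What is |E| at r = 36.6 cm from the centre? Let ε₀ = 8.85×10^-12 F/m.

E = 5.25e5 V/m

Take a concentric spherical Gaussian surface of radius r = 36.6 cm (r < R).
For a uniform sphere the enclosed fraction is (r/R)³, so Q_enc = (19 μC)(0.366/0.492)³ = 7.822×10^-6 C.
Applying ∮E·dA = Q_enc/ε₀ with Φ = E(4πr²):
E = |Q_enc|/(4πε₀r²) = (7.822×10^-6)/(4π·8.85×10^-12·(0.366)²) = 5.25e5 N/C.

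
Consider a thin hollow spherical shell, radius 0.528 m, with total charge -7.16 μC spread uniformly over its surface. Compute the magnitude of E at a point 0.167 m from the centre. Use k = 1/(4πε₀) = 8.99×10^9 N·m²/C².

E = 0

Use a concentric Gaussian sphere at r = 0.167 m (inside the shell, r < 0.528 m).
All the charge is outside the Gaussian surface: Q_enc = 0, hence E = 0 everywhere inside the shell.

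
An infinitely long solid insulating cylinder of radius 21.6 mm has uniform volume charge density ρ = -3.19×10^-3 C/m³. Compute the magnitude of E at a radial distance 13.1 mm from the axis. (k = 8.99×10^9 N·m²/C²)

Take a coaxial cylindrical Gaussian surface of radius r = 13.1 mm and length L (r < R).
Enclosed charge per unit length: λ_enc = ρ·πr² = (-3.19e-3)π(0.0131)² = -1.72e-6 C/m.
By Gauss's law (flux through the curved wall only), E·2πrL = λ_enc L/ε₀.
E = 2k|λ_enc|/r = 2(8.99×10^9)(1.72×10^-6)/(0.0131) = 2.36×10^6 N/C.

E ≈ 2.36×10^6 N/C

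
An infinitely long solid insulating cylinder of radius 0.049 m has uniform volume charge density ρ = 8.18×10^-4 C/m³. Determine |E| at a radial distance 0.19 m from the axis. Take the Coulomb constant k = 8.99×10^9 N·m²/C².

By cylindrical symmetry E is radial; use a coaxial Gaussian cylinder of radius 0.19 m and length L (r > 0.049 m, full cross-section enclosed).
λ_enc = ρ·πR² = (8.18×10^-4)π(0.049)² = 6.17e-6 C/m.
Gauss's law: E·2πrL = λ_enc L/ε₀.
E = 2k|λ_enc|/r = 2(8.99×10^9)(6.17×10^-6)/(0.19) = 5.84×10^5 N/C.

|E| ≈ 5.84×10^5 N/C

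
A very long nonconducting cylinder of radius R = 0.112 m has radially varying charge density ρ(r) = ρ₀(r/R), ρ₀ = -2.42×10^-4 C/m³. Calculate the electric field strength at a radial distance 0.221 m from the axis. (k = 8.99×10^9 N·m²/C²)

Choose a coaxial cylinder of radius r = 0.221 m (arbitrary length L) as the Gaussian surface (r > R, full charge per length enclosed).
λ_enc = 2π ∫₀^R ρ₀(r'/R)^1 r' dr' = 2πρ₀R²/3 = -6.358e-6 C/m.
Gauss's law: E·2πrL = λ_enc L/ε₀.
E = 2k|λ_enc|/r = 2(8.99×10^9)(6.358×10^-6)/(0.221) = 5.17×10^5 N/C.

E ≈ 5.17×10^5 N/C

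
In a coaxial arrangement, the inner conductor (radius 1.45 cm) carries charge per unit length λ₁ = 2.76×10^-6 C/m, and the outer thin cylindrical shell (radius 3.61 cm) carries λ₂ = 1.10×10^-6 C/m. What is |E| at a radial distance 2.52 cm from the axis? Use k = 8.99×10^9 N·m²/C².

E = 1.97×10^6 N/C

Take a coaxial cylindrical Gaussian surface of radius r = 2.52 cm and length L (between the conductors, 1.45 cm < r < 3.61 cm).
Only the inner wire is enclosed; the outer shell contributes nothing inside itself. λ_enc = λ₁ = 2.76e-6 C/m.
Gauss's law: E·2πrL = λ_enc L/ε₀.
E = 2k|λ_enc|/r = 2(8.99×10^9)(2.76×10^-6)/(0.0252) = 1.97×10^6 N/C.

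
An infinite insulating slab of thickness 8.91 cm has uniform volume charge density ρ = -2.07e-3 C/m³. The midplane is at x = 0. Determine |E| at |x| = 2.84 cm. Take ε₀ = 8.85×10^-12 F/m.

By symmetry E is perpendicular to the slab. A Gaussian pillbox from −2.84 cm to +2.84 cm (face area A) lies entirely within the slab.
Q_enc = ρ·(2x)·A and flux = 2EA, so 2EA = 2ρxA/ε₀ ⇒ E = |ρ|x/ε₀.
E = (2.07e-3)(0.0284)/(8.85×10^-12) = 6.64×10^6 N/C.

|E| = 6.64×10^6 V/m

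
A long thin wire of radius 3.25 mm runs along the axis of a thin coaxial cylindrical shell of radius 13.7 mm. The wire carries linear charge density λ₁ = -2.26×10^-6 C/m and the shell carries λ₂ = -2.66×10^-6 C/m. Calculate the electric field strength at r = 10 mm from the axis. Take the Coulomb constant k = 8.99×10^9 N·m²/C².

E = 4.06×10^6 N/C

Coaxial Gaussian cylinder, radius r = 10 mm, length L (between the conductors, 3.25 mm < r < 13.7 mm).
The shell at 13.7 mm lies outside the Gaussian surface, so λ_enc = λ₁ = -2.26e-6 C/m.
By Gauss's law (flux through the curved wall only), E·2πrL = λ_enc L/ε₀.
E = 2k|λ_enc|/r = 2(8.99×10^9)(2.26×10^-6)/(0.01) = 4.06e6 N/C.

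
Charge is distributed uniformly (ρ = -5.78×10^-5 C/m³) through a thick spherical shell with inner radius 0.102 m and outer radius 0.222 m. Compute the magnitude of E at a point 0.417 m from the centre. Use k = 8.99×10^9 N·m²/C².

Take a concentric spherical Gaussian surface of radius r = 0.417 m (r > 0.222 m, enclosing the whole shell).
Q_enc = ρ·(4π/3)(b³ − a³) = (-5.78×10^-5)·(4π/3)·((0.222)³ − (0.102)³) = -2.392e-6 C.
Since E is radial and uniform over the Gaussian sphere, Φ = E·4πr² = Q_enc/ε₀.
E = k|Q_enc|/r² = (8.99×10^9)(2.392×10^-6)/(0.417)² = 1.24×10^5 N/C.

E ≈ 1.24×10^5 V/m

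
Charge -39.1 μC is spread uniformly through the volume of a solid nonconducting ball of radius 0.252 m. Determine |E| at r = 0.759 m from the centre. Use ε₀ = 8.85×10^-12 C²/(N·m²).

E ≈ 6.10×10^5 N/C

Symmetry ⇒ E = E(r) r̂. Gaussian sphere of radius r = 0.759 m (r > R, so the entire charge is enclosed).
Q_enc = -39.1 μC = -3.91×10^-5 C.
Since E is radial and uniform over the Gaussian sphere, Φ = E·4πr² = Q_enc/ε₀.
E = |Q_enc|/(4πε₀r²) = (3.91×10^-5)/(4π·8.85×10^-12·(0.759)²) = 6.10×10^5 N/C.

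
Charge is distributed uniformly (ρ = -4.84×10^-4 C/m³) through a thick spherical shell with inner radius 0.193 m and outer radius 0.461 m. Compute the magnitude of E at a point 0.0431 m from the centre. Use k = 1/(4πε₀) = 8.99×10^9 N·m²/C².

|E| = 0 N/C

By spherical symmetry E is radial; choose a Gaussian sphere of radius r = 0.0431 m (r < 0.193 m, inside the empty cavity).
Q_enc = 0 (all charge lies at larger r); Gauss's law gives E = 0.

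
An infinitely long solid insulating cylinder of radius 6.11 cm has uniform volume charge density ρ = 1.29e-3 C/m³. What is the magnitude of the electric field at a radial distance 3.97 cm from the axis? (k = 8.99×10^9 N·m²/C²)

Take a coaxial cylindrical Gaussian surface of radius r = 3.97 cm and length L (r < R).
Enclosed charge per unit length: λ_enc = ρ·πr² = (1.29×10^-3)π(0.0397)² = 6.387×10^-6 C/m.
Applying ∮E·dA = Q_enc/ε₀ with the end caps contributing no flux:
E = 2k|λ_enc|/r = 2(8.99×10^9)(6.387×10^-6)/(0.0397) = 2.89×10^6 N/C.

E = 2.89×10^6 V/m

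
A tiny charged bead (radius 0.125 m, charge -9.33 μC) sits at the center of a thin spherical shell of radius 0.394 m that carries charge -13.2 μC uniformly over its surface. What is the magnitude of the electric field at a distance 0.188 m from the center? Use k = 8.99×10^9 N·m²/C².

|E| ≈ 2.37×10^6 N/C

Symmetry ⇒ E = E(r) r̂. Gaussian sphere of radius r = 0.188 m (between the bodies, 0.125 m < r < 0.394 m).
Only the inner charge is enclosed; the outer shell contributes nothing inside itself. Q_enc = -9.33 μC = -9.33×10^-6 C.
Gauss's law: E·4πr² = Q_enc/ε₀.
E = k|Q_enc|/r² = (8.99×10^9)(9.33e-6)/(0.188)² = 2.37×10^6 N/C.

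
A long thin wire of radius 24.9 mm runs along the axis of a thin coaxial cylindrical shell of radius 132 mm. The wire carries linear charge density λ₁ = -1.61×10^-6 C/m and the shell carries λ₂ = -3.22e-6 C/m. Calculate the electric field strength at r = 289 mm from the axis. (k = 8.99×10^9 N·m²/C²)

3.00×10^5 V/m

By cylindrical symmetry E is radial; use a coaxial Gaussian cylinder of radius 289 mm and length L (r > 132 mm, enclosing both).
λ_enc = λ₁ + λ₂ = (-1.61×10^-6) + (-3.22×10^-6) = -4.83×10^-6 C/m.
By Gauss's law (flux through the curved wall only), E·2πrL = λ_enc L/ε₀.
E = 2k|λ_enc|/r = 2(8.99×10^9)(4.83×10^-6)/(0.289) = 3.00×10^5 N/C.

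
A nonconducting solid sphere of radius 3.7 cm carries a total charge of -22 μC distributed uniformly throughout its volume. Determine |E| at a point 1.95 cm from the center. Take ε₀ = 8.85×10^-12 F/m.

|E| = 7.62×10^7 V/m

By spherical symmetry E is radial; choose a Gaussian sphere of radius r = 1.95 cm (r < R).
Only the charge within r is enclosed: Q_enc = Q·(r/R)³ = (-22 μC)·(1.95 cm/3.7 cm)³ = -3.22×10^-6 C.
Applying ∮E·dA = Q_enc/ε₀ with Φ = E(4πr²):
E = |Q_enc|/(4πε₀r²) = (3.22×10^-6)/(4π·8.85×10^-12·(0.0195)²) = 7.62×10^7 N/C.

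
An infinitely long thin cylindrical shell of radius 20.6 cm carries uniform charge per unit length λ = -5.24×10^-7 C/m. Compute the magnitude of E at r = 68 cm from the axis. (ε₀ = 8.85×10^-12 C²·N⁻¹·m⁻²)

1.39×10^4 N/C

Choose a coaxial cylinder of radius r = 68 cm (arbitrary length L) as the Gaussian surface (r > 20.6 cm).
The full line charge is enclosed: λ_enc = -5.24×10^-7 C/m.
Since E is radial and uniform over the curved surface, Φ = E·2πrL = Q_enc/ε₀ = λ_enc L/ε₀.
E = |λ_enc|/(2πε₀r) = (5.24×10^-7)/(2π·8.85×10^-12·0.68) = 1.39×10^4 N/C.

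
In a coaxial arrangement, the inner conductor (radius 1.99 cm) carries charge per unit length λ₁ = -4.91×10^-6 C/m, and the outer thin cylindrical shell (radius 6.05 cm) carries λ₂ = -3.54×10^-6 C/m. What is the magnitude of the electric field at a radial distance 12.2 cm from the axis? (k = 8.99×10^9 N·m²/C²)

|E| = 1.25×10^6 V/m

By cylindrical symmetry E is radial; use a coaxial Gaussian cylinder of radius 12.2 cm and length L (r > 6.05 cm, enclosing both).
λ_enc = λ₁ + λ₂ = (-4.91×10^-6) + (-3.54e-6) = -8.45e-6 C/m.
By Gauss's law (flux through the curved wall only), E·2πrL = λ_enc L/ε₀.
E = 2k|λ_enc|/r = 2(8.99×10^9)(8.45×10^-6)/(0.122) = 1.25e6 N/C.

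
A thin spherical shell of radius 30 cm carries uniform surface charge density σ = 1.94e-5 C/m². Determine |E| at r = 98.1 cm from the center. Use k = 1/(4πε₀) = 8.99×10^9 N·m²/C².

Symmetry ⇒ E = E(r) r̂. Gaussian sphere of radius r = 98.1 cm (r > 30 cm).
The entire shell is enclosed: Q_enc = σ·4πR² = (1.94e-5)·4π·(0.3)² = 2.194e-5 C.
Applying ∮E·dA = Q_enc/ε₀ with Φ = E(4πr²):
E = k|Q_enc|/r² = (8.99×10^9)(2.194×10^-5)/(0.981)² = 2.05×10^5 N/C.

E ≈ 2.05e5 V/m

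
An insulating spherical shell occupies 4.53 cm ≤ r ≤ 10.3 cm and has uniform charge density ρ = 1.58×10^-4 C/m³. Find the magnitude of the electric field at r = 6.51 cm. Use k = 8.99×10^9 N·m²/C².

E = 2.57×10^5 V/m

Take a concentric spherical Gaussian surface of radius r = 6.51 cm (within the shell material, 4.53 cm < r < 10.3 cm).
Only the shell between 4.53 cm and r is enclosed: Q_enc = ρ·(4π/3)(r³ − a³) = (1.58×10^-4)·(4π/3)·((0.0651)³ − (0.0453)³) = 1.211×10^-7 C.
Gauss's law: E·4πr² = Q_enc/ε₀.
E = k|Q_enc|/r² = (8.99×10^9)(1.211×10^-7)/(0.0651)² = 2.57e5 N/C.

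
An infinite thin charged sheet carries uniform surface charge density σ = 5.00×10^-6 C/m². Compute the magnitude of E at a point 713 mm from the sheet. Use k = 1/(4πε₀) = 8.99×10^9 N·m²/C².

2.82×10^5 N/C

The symmetry is planar: E is normal to the sheet and the same magnitude on both sides. Take a pillbox straddling the sheet with end-cap area A.
Flux Φ = 2EA and Q_enc = σA, so 2EA = σA/ε₀ ⇒ E = |σ|/(2ε₀), independent of distance.
E = 2πk|σ| = 2π(8.99×10^9)(5.00×10^-6) = 2.82e5 N/C.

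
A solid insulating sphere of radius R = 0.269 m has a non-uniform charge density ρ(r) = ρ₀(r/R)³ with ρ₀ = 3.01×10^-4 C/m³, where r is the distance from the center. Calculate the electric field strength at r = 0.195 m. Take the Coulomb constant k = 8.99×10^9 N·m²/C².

Use a concentric Gaussian sphere at r = 0.195 m (r < R).
Q_enc = ∫₀^r ρ(r')·4πr'² dr' = (4πρ₀/R³) ∫₀^r r'^5 dr' = 4πρ₀ r^6/(6·R³) = 1.781×10^-6 C.
Gauss's law: E·4πr² = Q_enc/ε₀.
E = k|Q_enc|/r² = (8.99×10^9)(1.781e-6)/(0.195)² = 4.21×10^5 N/C.

|E| = 4.21e5 N/C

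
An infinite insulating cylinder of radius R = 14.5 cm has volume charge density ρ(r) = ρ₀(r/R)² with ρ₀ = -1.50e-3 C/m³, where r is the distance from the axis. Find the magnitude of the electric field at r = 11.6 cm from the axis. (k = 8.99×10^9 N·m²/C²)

Take a coaxial cylindrical Gaussian surface of radius r = 11.6 cm and length L (r < R).
λ_enc = ∫₀^r ρ(r')·2πr' dr' = (2πρ₀/R²)·r^4/4 = -2.029×10^-5 C/m.
By Gauss's law (flux through the curved wall only), E·2πrL = λ_enc L/ε₀.
E = 2k|λ_enc|/r = 2(8.99×10^9)(2.029×10^-5)/(0.116) = 3.15×10^6 N/C.

E ≈ 3.15×10^6 V/m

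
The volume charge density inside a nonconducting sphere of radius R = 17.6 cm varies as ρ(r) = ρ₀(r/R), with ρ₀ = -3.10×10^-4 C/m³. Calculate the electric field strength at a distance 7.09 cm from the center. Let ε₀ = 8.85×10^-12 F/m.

Symmetry ⇒ E = E(r) r̂. Gaussian sphere of radius r = 7.09 cm (r < R).
Integrate the density: Q_enc = 4π ∫₀^r ρ₀(r'/R)^1 r'² dr' = 4πρ₀ r^4/(4·R) = -1.398×10^-7 C.
Gauss's law: E·4πr² = Q_enc/ε₀.
E = |Q_enc|/(4πε₀r²) = (1.398e-7)/(4π·8.85×10^-12·(0.0709)²) = 2.50×10^5 N/C.

|E| ≈ 2.50×10^5 N/C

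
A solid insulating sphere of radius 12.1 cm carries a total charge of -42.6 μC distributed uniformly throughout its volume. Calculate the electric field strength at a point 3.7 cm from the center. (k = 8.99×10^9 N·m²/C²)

By spherical symmetry E is radial; choose a Gaussian sphere of radius r = 3.7 cm (r < R).
Only the charge within r is enclosed: Q_enc = Q·(r/R)³ = (-42.6 μC)·(3.7 cm/12.1 cm)³ = -1.218×10^-6 C.
Applying ∮E·dA = Q_enc/ε₀ with Φ = E(4πr²):
E = k|Q_enc|/r² = (8.99×10^9)(1.218×10^-6)/(0.037)² = 8.00e6 N/C.

E ≈ 8.00×10^6 V/m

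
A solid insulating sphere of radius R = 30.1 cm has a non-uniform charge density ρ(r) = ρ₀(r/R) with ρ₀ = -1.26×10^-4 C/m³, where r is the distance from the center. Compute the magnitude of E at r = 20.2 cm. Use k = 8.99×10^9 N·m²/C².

E ≈ 4.82e5 V/m

Symmetry ⇒ E = E(r) r̂. Gaussian sphere of radius r = 20.2 cm (r < R).
Q_enc = ∫₀^r ρ(r')·4πr'² dr' = (4πρ₀/R) ∫₀^r r'^3 dr' = 4πρ₀ r^4/(4·R) = -2.19e-6 C.
By Gauss's law, ∮E·dA = E·4πr² = Q_enc/ε₀.
E = k|Q_enc|/r² = (8.99×10^9)(2.19×10^-6)/(0.202)² = 4.82×10^5 N/C.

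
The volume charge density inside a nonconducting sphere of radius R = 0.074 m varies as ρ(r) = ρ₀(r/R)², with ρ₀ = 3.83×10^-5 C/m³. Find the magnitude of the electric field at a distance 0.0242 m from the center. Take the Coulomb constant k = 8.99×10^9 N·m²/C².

2.24×10^3 N/C

Symmetry ⇒ E = E(r) r̂. Gaussian sphere of radius r = 0.0242 m (r < R).
Integrate the density: Q_enc = 4π ∫₀^r ρ₀(r'/R)^2 r'² dr' = 4πρ₀ r^5/(5·R²) = 1.459×10^-10 C.
Since E is radial and uniform over the Gaussian sphere, Φ = E·4πr² = Q_enc/ε₀.
E = k|Q_enc|/r² = (8.99×10^9)(1.459×10^-10)/(0.0242)² = 2.24e3 N/C.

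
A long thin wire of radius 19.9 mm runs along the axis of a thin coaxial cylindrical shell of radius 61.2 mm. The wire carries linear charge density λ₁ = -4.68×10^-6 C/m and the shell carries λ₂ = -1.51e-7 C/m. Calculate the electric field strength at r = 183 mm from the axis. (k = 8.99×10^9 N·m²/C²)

Take a coaxial cylindrical Gaussian surface of radius r = 183 mm and length L (r > 61.2 mm, enclosing both).
λ_enc = λ₁ + λ₂ = (-4.68×10^-6) + (-1.51e-7) = -4.831×10^-6 C/m.
Applying ∮E·dA = Q_enc/ε₀ with the end caps contributing no flux:
E = 2k|λ_enc|/r = 2(8.99×10^9)(4.831e-6)/(0.183) = 4.75×10^5 N/C.

|E| = 4.75e5 N/C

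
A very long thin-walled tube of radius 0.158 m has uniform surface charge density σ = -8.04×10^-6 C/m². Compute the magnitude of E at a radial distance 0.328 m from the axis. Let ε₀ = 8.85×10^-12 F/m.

Choose a coaxial cylinder of radius r = 0.328 m (arbitrary length L) as the Gaussian surface (r > 0.158 m).
The whole shell is enclosed: λ_enc = σ·2πR = (-8.04×10^-6)·2π·(0.158) = -7.982×10^-6 C/m.
Applying ∮E·dA = Q_enc/ε₀ with the end caps contributing no flux:
E = |λ_enc|/(2πε₀r) = (7.982×10^-6)/(2π·8.85×10^-12·0.328) = 4.38×10^5 N/C.

E = 4.38×10^5 N/C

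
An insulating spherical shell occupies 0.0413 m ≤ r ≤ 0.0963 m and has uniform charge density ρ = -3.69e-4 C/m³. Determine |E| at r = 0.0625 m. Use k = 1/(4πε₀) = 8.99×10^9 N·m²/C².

6.18×10^5 N/C

Symmetry ⇒ E = E(r) r̂. Gaussian sphere of radius r = 0.0625 m (within the shell material, 0.0413 m < r < 0.0963 m).
Only the shell between 0.0413 m and r is enclosed: Q_enc = ρ·(4π/3)(r³ − a³) = (-3.69e-4)·(4π/3)·((0.0625)³ − (0.0413)³) = -2.685×10^-7 C.
Gauss's law: E·4πr² = Q_enc/ε₀.
E = k|Q_enc|/r² = (8.99×10^9)(2.685×10^-7)/(0.0625)² = 6.18×10^5 N/C.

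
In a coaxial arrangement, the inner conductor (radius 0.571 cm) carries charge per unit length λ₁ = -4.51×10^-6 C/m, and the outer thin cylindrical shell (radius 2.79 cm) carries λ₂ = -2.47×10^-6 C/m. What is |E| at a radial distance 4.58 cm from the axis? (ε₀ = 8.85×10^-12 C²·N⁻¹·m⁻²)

2.74e6 V/m

By cylindrical symmetry E is radial; use a coaxial Gaussian cylinder of radius 4.58 cm and length L (r > 2.79 cm, enclosing both).
λ_enc = λ₁ + λ₂ = (-4.51×10^-6) + (-2.47e-6) = -6.98×10^-6 C/m.
Since E is radial and uniform over the curved surface, Φ = E·2πrL = Q_enc/ε₀ = λ_enc L/ε₀.
E = |λ_enc|/(2πε₀r) = (6.98e-6)/(2π·8.85×10^-12·0.0458) = 2.74×10^6 N/C.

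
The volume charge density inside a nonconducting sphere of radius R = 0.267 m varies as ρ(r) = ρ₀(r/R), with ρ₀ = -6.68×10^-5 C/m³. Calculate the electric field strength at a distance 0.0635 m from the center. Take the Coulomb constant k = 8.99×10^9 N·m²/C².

2.85e4 N/C

Use a concentric Gaussian sphere at r = 0.0635 m (r < R).
Integrate the density: Q_enc = 4π ∫₀^r ρ₀(r'/R)^1 r'² dr' = 4πρ₀ r^4/(4·R) = -1.278e-8 C.
Applying ∮E·dA = Q_enc/ε₀ with Φ = E(4πr²):
E = k|Q_enc|/r² = (8.99×10^9)(1.278×10^-8)/(0.0635)² = 2.85×10^4 N/C.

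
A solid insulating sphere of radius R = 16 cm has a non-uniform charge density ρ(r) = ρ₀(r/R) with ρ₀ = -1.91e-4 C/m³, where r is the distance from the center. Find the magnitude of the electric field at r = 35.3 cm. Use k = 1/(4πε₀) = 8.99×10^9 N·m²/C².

E ≈ 1.77e5 N/C

Take a concentric spherical Gaussian surface of radius r = 35.3 cm (r > R, all charge enclosed).
Q_enc = 4π ∫₀^R ρ₀(r'/R)^1 r'² dr' = 4πρ₀R³/4 = -2.458×10^-6 C.
Since E is radial and uniform over the Gaussian sphere, Φ = E·4πr² = Q_enc/ε₀.
E = k|Q_enc|/r² = (8.99×10^9)(2.458e-6)/(0.353)² = 1.77×10^5 N/C.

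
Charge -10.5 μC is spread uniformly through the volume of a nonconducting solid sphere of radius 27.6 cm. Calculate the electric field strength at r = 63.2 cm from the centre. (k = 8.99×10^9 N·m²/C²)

Take a concentric spherical Gaussian surface of radius r = 63.2 cm (r > R, so the entire charge is enclosed).
Q_enc = -10.5 μC = -1.05e-5 C.
Gauss's law: E·4πr² = Q_enc/ε₀.
E = k|Q_enc|/r² = (8.99×10^9)(1.05×10^-5)/(0.632)² = 2.36×10^5 N/C.

|E| ≈ 2.36e5 N/C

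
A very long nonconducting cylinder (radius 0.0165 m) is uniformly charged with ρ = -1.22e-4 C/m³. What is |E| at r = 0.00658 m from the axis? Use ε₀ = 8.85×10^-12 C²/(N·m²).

Choose a coaxial cylinder of radius r = 0.00658 m (arbitrary length L) as the Gaussian surface (r < R).
Enclosed charge per unit length: λ_enc = ρ·πr² = (-1.22e-4)π(0.00658)² = -1.659e-8 C/m.
Since E is radial and uniform over the curved surface, Φ = E·2πrL = Q_enc/ε₀ = λ_enc L/ε₀.
E = |λ_enc|/(2πε₀r) = (1.659e-8)/(2π·8.85×10^-12·0.00658) = 4.54×10^4 N/C.

E ≈ 4.54×10^4 N/C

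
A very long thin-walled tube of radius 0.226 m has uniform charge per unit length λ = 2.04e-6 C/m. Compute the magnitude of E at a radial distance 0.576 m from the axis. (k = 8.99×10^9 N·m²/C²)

6.37e4 N/C

Choose a coaxial cylinder of radius r = 0.576 m (arbitrary length L) as the Gaussian surface (r > 0.226 m).
The full line charge is enclosed: λ_enc = 2.04e-6 C/m.
Applying ∮E·dA = Q_enc/ε₀ with the end caps contributing no flux:
E = 2k|λ_enc|/r = 2(8.99×10^9)(2.04×10^-6)/(0.576) = 6.37e4 N/C.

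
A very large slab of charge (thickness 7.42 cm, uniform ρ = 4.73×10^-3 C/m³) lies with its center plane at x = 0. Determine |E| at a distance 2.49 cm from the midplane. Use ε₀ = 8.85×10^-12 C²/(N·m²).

By symmetry E is perpendicular to the slab. A Gaussian pillbox from −2.49 cm to +2.49 cm (face area A) lies entirely within the slab.
Q_enc = ρ·(2x)·A and flux = 2EA, so 2EA = 2ρxA/ε₀ ⇒ E = |ρ|x/ε₀.
E = (4.73e-3)(0.0249)/(8.85×10^-12) = 1.33×10^7 N/C.

E ≈ 1.33×10^7 V/m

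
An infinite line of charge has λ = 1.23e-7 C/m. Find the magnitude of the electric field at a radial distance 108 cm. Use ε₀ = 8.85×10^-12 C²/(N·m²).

2.05×10^3 V/m

Take a coaxial cylindrical Gaussian surface of radius r = 108 cm and length L.
Q_enc = λL, so λ_enc = 1.23×10^-7 C/m.
Since E is radial and uniform over the curved surface, Φ = E·2πrL = Q_enc/ε₀ = λ_enc L/ε₀.
E = |λ_enc|/(2πε₀r) = (1.23e-7)/(2π·8.85×10^-12·1.08) = 2.05×10^3 N/C.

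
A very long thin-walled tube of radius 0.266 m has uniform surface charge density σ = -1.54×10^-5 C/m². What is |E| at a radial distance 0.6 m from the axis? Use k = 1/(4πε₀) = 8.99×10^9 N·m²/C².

E ≈ 7.71×10^5 N/C

Choose a coaxial cylinder of radius r = 0.6 m (arbitrary length L) as the Gaussian surface (r > 0.266 m).
The whole shell is enclosed: λ_enc = σ·2πR = (-1.54×10^-5)·2π·(0.266) = -2.574×10^-5 C/m.
Gauss's law: E·2πrL = λ_enc L/ε₀.
E = 2k|λ_enc|/r = 2(8.99×10^9)(2.574×10^-5)/(0.6) = 7.71×10^5 N/C.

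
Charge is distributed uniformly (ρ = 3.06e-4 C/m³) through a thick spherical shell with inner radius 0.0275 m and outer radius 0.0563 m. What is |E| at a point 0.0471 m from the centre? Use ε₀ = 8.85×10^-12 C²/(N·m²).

E = 4.35×10^5 V/m

Symmetry ⇒ E = E(r) r̂. Gaussian sphere of radius r = 0.0471 m (within the shell material, 0.0275 m < r < 0.0563 m).
Enclosed charge is the volume from a to r: Q_enc = (4π/3)ρ(r³ − a³) = 1.073×10^-7 C.
Applying ∮E·dA = Q_enc/ε₀ with Φ = E(4πr²):
E = |Q_enc|/(4πε₀r²) = (1.073e-7)/(4π·8.85×10^-12·(0.0471)²) = 4.35×10^5 N/C.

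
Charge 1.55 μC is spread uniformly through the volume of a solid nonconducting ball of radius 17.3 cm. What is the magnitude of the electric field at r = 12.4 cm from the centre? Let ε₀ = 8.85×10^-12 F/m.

Take a concentric spherical Gaussian surface of radius r = 12.4 cm (r < R).
For a uniform sphere the enclosed fraction is (r/R)³, so Q_enc = (1.55 μC)(0.124/0.173)³ = 5.708e-7 C.
Gauss's law: E·4πr² = Q_enc/ε₀.
E = |Q_enc|/(4πε₀r²) = (5.708×10^-7)/(4π·8.85×10^-12·(0.124)²) = 3.34e5 N/C.

|E| = 3.34×10^5 N/C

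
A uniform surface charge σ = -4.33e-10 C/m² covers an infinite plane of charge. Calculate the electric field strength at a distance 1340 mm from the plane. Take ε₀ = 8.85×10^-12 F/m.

By planar symmetry E is perpendicular to the sheet and uniform; use a Gaussian pillbox with flat faces of area A on each side of the sheet.
Flux Φ = 2EA and Q_enc = σA, so 2EA = σA/ε₀ ⇒ E = |σ|/(2ε₀), independent of distance.
E = |σ|/(2ε₀) = (4.33×10^-10)/(2·8.85×10^-12) = 24.5 N/C.

E = 24.5 N/C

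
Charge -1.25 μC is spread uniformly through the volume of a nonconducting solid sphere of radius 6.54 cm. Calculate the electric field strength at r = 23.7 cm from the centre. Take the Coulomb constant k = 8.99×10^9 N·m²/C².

|E| = 2.00×10^5 N/C

By spherical symmetry E is radial; choose a Gaussian sphere of radius r = 23.7 cm (r > R, so the entire charge is enclosed).
Q_enc = -1.25 μC = -1.25×10^-6 C.
By Gauss's law, ∮E·dA = E·4πr² = Q_enc/ε₀.
E = k|Q_enc|/r² = (8.99×10^9)(1.25e-6)/(0.237)² = 2.00e5 N/C.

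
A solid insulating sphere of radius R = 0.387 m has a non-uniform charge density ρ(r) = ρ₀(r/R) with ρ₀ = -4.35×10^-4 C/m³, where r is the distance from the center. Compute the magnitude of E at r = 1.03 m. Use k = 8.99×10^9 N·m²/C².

By spherical symmetry E is radial; choose a Gaussian sphere of radius r = 1.03 m (r > R, all charge enclosed).
Q_enc = 4π ∫₀^R ρ₀(r'/R)^1 r'² dr' = 4πρ₀R³/4 = -7.921×10^-5 C.
Since E is radial and uniform over the Gaussian sphere, Φ = E·4πr² = Q_enc/ε₀.
E = k|Q_enc|/r² = (8.99×10^9)(7.921×10^-5)/(1.03)² = 6.71×10^5 N/C.

|E| = 6.71×10^5 V/m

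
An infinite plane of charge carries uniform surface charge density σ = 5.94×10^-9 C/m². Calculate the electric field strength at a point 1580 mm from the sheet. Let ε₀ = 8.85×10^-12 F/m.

By planar symmetry E is perpendicular to the sheet and uniform; use a Gaussian pillbox with flat faces of area A on each side of the sheet.
Flux Φ = 2EA and Q_enc = σA, so 2EA = σA/ε₀ ⇒ E = |σ|/(2ε₀), independent of distance.
E = |σ|/(2ε₀) = (5.94×10^-9)/(2·8.85×10^-12) = 336 N/C.

E = 336 V/m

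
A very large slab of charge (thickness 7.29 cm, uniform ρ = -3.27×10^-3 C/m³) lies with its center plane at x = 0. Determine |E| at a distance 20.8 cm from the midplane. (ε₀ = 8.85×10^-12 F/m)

E = 1.35e7 V/m

The point |x| = 20.8 cm lies outside the slab (half-thickness 0.03645 m). A symmetric pillbox spanning the full slab encloses Q_enc = ρ·d·A.
Flux = 2EA ⇒ E = |ρ|d/(2ε₀), independent of distance outside.
E = (3.27×10^-3)(0.0729)/(2·8.85×10^-12) = 1.35e7 N/C.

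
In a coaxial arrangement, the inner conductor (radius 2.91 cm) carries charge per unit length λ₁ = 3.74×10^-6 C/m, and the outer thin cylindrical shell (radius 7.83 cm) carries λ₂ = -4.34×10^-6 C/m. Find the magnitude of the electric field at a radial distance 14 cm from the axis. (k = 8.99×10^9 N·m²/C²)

E = 7.71e4 N/C

Coaxial Gaussian cylinder, radius r = 14 cm, length L (r > 7.83 cm, enclosing both).
λ_enc = λ₁ + λ₂ = (3.74×10^-6) + (-4.34e-6) = -6.00×10^-7 C/m.
Since E is radial and uniform over the curved surface, Φ = E·2πrL = Q_enc/ε₀ = λ_enc L/ε₀.
E = 2k|λ_enc|/r = 2(8.99×10^9)(6.00e-7)/(0.14) = 7.71e4 N/C.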